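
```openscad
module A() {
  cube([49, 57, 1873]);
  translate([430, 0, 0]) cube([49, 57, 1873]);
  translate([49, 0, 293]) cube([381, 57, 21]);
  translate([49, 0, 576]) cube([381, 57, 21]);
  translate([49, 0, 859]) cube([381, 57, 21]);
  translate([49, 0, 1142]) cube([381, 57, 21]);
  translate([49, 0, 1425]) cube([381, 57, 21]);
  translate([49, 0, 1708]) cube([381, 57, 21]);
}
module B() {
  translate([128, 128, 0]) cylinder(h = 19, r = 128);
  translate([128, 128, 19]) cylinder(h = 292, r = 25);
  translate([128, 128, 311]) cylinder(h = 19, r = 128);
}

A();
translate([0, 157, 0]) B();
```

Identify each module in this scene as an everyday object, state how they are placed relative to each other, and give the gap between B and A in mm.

The spool's nearest face is 100 mm from the ladder's +y face.

A is a ladder. B is a spool. The spool is on the floor beside the ladder on its +y side. The gap between the spool and the ladder is 100 mm.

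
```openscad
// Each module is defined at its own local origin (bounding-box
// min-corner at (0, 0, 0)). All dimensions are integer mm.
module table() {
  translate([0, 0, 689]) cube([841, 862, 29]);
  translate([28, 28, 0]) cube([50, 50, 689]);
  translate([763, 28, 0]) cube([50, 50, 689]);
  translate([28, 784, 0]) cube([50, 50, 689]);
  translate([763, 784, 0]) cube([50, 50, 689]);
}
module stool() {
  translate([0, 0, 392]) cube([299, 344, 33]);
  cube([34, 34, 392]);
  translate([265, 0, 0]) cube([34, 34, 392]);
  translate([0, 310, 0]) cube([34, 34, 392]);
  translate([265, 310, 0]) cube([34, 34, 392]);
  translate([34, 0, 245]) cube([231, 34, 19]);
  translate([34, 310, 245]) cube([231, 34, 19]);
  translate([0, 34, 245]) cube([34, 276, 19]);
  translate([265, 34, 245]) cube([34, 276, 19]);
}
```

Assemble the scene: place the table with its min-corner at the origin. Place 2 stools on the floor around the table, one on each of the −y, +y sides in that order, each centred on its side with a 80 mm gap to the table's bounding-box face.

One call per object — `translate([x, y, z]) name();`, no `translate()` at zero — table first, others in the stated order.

table();
translate([271, -424, 0]) stool();
translate([271, 942, 0]) stool();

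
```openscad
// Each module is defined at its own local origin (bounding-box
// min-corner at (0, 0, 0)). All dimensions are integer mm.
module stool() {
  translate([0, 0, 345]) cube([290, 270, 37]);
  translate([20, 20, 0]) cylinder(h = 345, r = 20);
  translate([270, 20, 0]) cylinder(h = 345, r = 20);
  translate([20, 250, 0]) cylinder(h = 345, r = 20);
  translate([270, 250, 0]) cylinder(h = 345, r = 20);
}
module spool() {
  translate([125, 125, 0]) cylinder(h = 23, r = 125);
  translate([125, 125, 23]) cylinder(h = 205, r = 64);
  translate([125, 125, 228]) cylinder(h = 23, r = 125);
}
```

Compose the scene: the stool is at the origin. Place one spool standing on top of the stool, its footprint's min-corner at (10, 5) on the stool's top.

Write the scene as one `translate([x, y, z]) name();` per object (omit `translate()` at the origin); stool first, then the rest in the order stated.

stool();
translate([10, 5, 382]) spool();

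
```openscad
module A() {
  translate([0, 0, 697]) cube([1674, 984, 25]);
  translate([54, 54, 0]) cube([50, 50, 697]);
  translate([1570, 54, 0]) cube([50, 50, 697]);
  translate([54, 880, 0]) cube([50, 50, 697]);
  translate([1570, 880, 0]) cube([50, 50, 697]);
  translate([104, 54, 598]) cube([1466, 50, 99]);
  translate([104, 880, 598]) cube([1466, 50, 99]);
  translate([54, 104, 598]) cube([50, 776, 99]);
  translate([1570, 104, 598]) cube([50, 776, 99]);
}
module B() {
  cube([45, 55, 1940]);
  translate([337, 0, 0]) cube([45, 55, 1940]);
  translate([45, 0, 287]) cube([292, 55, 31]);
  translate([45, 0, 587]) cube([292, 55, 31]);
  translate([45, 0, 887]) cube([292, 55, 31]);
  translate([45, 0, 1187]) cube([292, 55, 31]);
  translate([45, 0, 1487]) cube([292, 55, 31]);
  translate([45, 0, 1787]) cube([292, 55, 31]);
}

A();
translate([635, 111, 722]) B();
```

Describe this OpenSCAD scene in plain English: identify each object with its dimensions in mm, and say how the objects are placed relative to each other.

A is a table with a 1674×984 mm rectangular top, 25 mm thick, top surface at z = 722 mm, supported by four 50×50 mm square legs, each inset 54 mm from the nearest pair of top edges, running from the floor. Four apron rails, 50 mm thick and 99 mm tall, run between adjacent legs with their top edges flush with the underside of the top and their outer faces flush with the legs' outer faces.

B is a straight ladder. Two 45×55 mm vertical rails, 1940 mm tall, stand 382 mm apart (outside-to-outside) with their front faces coplanar on the −y side. 6 rungs, each 55 mm deep and 31 mm tall, span between the inner faces of the rails, front faces flush with the rails. The lowest rung's underside is at z = 287 mm and rungs are spaced 300 mm apart (underside to underside).

The ladder is on top of the table.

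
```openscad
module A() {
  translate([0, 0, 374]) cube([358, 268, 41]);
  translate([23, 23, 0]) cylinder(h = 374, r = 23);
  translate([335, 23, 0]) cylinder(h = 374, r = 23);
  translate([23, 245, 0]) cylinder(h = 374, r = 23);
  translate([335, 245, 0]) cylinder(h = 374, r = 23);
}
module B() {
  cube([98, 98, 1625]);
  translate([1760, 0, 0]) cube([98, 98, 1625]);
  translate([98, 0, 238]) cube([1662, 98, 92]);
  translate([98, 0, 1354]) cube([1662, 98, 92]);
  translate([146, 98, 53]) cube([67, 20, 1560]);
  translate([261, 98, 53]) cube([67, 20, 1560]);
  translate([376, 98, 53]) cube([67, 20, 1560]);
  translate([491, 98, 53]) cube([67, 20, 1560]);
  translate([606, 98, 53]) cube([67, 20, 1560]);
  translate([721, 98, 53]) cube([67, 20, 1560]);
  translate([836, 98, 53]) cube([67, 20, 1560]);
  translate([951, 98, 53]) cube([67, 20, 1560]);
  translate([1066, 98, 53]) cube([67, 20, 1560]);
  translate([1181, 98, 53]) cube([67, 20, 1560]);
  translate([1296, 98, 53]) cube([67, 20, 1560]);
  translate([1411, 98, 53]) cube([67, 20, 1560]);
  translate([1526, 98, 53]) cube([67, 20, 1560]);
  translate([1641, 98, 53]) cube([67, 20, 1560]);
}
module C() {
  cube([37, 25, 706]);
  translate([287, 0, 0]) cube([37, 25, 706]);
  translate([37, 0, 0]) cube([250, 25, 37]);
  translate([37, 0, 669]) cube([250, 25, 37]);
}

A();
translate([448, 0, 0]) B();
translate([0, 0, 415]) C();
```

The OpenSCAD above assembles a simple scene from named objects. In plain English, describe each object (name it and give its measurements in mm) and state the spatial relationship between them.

A is a four-legged stool. The seat is a 358×268×41 mm slab whose top surface is at z = 415 mm; four round legs, each 46 mm in diameter, run from the floor (z = 0) to the underside of the seat, each leg's axis is inset half a diameter from the nearest pair of seat edges (so the leg's bounding box is flush with the corner).

B is a fence section. Two 98×98 mm posts, 1625 mm tall, stand on the floor with a clear span of 1662 mm between their inner faces. Two horizontal rails of 98×92 mm section span the gap between the posts with their undersides at z = 238 mm and z = 1354 mm, flush with the posts' −y face. 14 pickets, each 67 mm wide, 20 mm thick and 1560 mm tall, are fixed to the +y face of the rails with their bottoms at z = 53 mm, evenly spaced across the span with equal gaps (rounded down to the nearest mm) at the −x end and between each pair — any rounding remainder accumulates at the +x end.

C is a picture frame with a 250×632 mm rectangular opening (x by z) and a uniform 37 mm border on every side. Frame depth is 25 mm along y. It is built from two vertical stiles running the full outside height and two horizontal rails spanning the gap between the stiles.

The fence section is on the floor beside the stool on its +x side. The picture frame is on top of the stool.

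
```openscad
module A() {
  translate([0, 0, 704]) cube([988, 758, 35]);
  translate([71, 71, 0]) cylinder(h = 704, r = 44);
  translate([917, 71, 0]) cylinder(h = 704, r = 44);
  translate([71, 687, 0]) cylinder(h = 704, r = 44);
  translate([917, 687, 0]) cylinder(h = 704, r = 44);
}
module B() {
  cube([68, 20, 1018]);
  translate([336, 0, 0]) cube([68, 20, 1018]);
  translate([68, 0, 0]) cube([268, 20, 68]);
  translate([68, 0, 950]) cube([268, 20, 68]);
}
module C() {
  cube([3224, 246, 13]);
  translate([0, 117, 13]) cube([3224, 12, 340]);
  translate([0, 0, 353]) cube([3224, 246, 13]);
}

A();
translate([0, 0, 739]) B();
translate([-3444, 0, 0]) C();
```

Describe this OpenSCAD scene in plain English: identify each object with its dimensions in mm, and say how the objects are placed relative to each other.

A is a table: top 988 mm (x) × 758 mm (y), 35 mm thick, upper face at z = 739 mm, on four round legs of 88 mm diameter, each leg's bounding box inset 27 mm from the nearest pair of top edges, running from z = 0 to the bottom of the top.

B is a picture frame with a 268×882 mm rectangular opening (x by z) and a uniform 68 mm border on every side. Frame depth is 20 mm along y. It is built from two vertical stiles running the full outside height and two horizontal rails spanning the gap between the stiles.

C is an I-beam lying along x, 3224 mm long. Overall section height 366 mm. Two flanges 246 mm wide (y) and 13 mm thick, one on the floor and one at the top; a web 12 mm thick runs between them, centred on the flange width.

The picture frame is on top of the table. The I-beam is on the floor beside the table on its −x side.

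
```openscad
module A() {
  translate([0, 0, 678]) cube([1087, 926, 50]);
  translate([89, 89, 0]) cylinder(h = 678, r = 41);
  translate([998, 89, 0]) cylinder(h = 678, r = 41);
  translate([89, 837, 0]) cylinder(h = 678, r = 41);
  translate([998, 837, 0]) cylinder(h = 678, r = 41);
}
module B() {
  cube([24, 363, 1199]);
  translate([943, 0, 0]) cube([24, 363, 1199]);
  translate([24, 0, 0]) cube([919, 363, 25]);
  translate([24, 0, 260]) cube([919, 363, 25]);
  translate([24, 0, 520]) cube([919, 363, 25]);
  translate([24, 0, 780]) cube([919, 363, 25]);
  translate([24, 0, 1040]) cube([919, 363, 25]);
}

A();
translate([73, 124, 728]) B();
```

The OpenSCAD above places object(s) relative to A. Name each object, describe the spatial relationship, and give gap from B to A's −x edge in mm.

A is a table. B is a bookshelf. The bookshelf is on top of the table. The gap from the bookshelf to the table's −x edge is 73 mm.

The bookshelf's min-x is at 73; the table's min-x is 0; gap = 73 mm.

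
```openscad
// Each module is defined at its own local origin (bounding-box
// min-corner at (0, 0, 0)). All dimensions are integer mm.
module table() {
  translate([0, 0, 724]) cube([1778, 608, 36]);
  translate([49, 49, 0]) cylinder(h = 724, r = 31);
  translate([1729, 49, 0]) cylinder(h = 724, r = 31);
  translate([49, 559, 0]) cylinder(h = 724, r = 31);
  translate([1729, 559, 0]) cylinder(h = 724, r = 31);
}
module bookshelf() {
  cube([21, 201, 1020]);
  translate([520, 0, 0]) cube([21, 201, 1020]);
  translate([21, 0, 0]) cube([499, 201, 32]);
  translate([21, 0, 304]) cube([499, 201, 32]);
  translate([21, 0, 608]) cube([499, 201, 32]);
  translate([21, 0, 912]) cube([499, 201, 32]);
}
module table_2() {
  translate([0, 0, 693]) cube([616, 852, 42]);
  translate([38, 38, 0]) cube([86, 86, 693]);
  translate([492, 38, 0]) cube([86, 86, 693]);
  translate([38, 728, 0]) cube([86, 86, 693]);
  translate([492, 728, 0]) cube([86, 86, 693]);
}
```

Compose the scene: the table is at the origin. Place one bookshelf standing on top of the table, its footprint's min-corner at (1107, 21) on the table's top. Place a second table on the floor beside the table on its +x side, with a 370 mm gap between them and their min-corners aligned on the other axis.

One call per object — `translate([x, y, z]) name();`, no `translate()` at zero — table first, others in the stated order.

table();
translate([1107, 21, 760]) bookshelf();
translate([2148, 0, 0]) table_2();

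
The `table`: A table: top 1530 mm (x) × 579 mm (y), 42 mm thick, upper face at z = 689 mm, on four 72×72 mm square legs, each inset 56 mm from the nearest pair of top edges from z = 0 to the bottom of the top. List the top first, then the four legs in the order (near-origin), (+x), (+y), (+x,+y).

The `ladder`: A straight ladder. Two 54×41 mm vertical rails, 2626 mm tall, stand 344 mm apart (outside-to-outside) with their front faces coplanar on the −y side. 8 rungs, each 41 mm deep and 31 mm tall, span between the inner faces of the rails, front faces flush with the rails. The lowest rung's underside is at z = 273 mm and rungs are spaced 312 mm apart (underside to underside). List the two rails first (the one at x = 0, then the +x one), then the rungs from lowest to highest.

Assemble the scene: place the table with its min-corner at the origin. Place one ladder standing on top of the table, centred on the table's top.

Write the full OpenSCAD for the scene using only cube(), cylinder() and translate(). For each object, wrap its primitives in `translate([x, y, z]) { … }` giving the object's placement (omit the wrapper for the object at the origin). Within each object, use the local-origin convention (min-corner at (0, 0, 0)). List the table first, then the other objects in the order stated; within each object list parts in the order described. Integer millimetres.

translate([0, 0, 647]) cube([1530, 579, 42]);
translate([56, 56, 0]) cube([72, 72, 647]);
translate([1402, 56, 0]) cube([72, 72, 647]);
translate([56, 451, 0]) cube([72, 72, 647]);
translate([1402, 451, 0]) cube([72, 72, 647]);
translate([593, 269, 689]) {
  cube([54, 41, 2626]);
  translate([290, 0, 0]) cube([54, 41, 2626]);
  translate([54, 0, 273]) cube([236, 41, 31]);
  translate([54, 0, 585]) cube([236, 41, 31]);
  translate([54, 0, 897]) cube([236, 41, 31]);
  translate([54, 0, 1209]) cube([236, 41, 31]);
  translate([54, 0, 1521]) cube([236, 41, 31]);
  translate([54, 0, 1833]) cube([236, 41, 31]);
  translate([54, 0, 2145]) cube([236, 41, 31]);
  translate([54, 0, 2457]) cube([236, 41, 31]);
}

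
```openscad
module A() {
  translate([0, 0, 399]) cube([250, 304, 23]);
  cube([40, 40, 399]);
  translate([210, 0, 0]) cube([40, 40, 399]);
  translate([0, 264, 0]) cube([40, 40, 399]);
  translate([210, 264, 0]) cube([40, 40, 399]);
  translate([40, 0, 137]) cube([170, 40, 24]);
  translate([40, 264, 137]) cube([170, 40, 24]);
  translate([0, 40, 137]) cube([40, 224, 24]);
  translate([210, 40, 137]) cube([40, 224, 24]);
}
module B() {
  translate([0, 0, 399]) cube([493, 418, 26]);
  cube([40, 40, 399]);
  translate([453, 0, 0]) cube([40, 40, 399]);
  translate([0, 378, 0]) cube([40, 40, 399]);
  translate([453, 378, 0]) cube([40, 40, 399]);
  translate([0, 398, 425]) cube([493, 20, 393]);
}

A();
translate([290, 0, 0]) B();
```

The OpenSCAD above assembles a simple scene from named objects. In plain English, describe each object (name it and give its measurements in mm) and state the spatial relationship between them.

A is a simple wooden stool: a rectangular seat 250 mm (x) by 304 mm (y), 23 mm thick, top face at z = 422 mm, on four square legs, each 40×40 mm in cross-section. The legs rest on z = 0, each flush with a corner of the seat. Four stretchers, 40 mm wide and 24 mm tall, connect adjacent legs with their undersides at z = 137 mm, each running between the inner faces of the legs it joins and aligned with the legs' outer faces on the other axis.

B is a chair. The seat is a 493×418×26 mm slab with its top at z = 425 mm, on four 40×40 mm corner legs (flush with the seat edges, standing on z = 0). A flat backrest 20 mm thick, 393 mm tall, spans the full seat width and rises from the seat top along its +y edge, rear face flush with the rear of the seat.

The chair is on the floor beside the stool on its +x side.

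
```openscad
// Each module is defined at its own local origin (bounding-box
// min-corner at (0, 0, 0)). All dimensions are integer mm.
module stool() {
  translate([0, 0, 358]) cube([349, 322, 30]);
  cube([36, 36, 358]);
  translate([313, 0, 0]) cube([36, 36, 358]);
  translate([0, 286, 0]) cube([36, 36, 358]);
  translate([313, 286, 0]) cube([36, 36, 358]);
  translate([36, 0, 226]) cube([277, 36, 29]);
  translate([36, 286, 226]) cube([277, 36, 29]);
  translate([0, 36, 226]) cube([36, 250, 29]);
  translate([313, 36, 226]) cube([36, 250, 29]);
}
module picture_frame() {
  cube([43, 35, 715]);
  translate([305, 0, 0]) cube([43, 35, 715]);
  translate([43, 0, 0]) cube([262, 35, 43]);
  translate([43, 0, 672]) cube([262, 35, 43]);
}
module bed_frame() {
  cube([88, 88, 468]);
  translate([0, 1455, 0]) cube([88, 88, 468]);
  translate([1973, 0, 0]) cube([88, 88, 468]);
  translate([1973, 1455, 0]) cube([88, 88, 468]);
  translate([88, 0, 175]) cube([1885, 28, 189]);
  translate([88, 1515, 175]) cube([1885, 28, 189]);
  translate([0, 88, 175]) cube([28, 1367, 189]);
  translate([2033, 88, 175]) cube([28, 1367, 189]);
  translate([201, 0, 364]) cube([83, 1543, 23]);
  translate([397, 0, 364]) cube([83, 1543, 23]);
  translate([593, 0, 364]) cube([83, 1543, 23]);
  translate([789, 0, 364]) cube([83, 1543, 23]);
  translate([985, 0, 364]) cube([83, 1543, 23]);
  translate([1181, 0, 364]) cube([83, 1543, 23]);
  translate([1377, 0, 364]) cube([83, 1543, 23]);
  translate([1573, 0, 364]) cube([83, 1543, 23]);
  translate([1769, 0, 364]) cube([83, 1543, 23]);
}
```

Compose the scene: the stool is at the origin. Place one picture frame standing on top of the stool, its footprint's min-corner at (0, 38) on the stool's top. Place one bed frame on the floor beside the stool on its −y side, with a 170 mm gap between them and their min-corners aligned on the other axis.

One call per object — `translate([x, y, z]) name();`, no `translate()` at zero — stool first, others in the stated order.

stool();
translate([0, 38, 388]) picture_frame();
translate([0, -1713, 0]) bed_frame();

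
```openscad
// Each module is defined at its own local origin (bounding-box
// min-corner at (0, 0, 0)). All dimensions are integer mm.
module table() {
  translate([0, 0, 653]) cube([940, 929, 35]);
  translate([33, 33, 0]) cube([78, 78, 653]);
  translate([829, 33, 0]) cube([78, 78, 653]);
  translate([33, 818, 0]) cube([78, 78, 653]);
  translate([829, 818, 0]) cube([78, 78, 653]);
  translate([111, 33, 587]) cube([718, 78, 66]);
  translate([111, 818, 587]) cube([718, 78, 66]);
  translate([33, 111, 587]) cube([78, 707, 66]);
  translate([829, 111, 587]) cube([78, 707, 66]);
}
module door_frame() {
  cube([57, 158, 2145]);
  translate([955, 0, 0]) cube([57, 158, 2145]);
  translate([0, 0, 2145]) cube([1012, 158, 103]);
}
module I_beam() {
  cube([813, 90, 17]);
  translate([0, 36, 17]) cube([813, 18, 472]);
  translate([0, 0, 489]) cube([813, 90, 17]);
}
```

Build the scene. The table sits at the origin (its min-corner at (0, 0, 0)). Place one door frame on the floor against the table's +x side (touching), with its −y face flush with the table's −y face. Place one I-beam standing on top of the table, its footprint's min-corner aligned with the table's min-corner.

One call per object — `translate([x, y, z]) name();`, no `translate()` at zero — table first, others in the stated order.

table();
translate([940, 0, 0]) door_frame();
translate([0, 0, 688]) I_beam();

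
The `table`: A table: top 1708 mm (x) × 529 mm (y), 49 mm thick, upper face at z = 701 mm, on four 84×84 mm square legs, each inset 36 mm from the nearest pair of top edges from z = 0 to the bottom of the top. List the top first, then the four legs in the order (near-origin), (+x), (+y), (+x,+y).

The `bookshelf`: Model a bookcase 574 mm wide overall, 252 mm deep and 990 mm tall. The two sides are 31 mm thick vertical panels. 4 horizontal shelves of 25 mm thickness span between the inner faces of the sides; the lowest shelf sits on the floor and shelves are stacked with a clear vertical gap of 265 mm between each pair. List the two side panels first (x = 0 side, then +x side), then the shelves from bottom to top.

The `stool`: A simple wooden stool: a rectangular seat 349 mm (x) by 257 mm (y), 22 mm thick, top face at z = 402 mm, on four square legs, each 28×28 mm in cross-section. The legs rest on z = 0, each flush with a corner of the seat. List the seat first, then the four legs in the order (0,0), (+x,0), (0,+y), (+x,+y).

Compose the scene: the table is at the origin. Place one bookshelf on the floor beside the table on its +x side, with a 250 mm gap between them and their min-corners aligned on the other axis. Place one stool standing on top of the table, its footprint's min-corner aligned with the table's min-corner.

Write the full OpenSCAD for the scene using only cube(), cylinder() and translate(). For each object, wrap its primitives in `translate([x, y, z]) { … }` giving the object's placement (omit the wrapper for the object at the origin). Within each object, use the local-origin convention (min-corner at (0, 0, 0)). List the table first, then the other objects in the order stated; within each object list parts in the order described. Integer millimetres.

translate([0, 0, 652]) cube([1708, 529, 49]);
translate([36, 36, 0]) cube([84, 84, 652]);
translate([1588, 36, 0]) cube([84, 84, 652]);
translate([36, 409, 0]) cube([84, 84, 652]);
translate([1588, 409, 0]) cube([84, 84, 652]);
translate([1958, 0, 0]) {
  cube([31, 252, 990]);
  translate([543, 0, 0]) cube([31, 252, 990]);
  translate([31, 0, 0]) cube([512, 252, 25]);
  translate([31, 0, 290]) cube([512, 252, 25]);
  translate([31, 0, 580]) cube([512, 252, 25]);
  translate([31, 0, 870]) cube([512, 252, 25]);
}
translate([0, 0, 701]) {
  translate([0, 0, 380]) cube([349, 257, 22]);
  cube([28, 28, 380]);
  translate([321, 0, 0]) cube([28, 28, 380]);
  translate([0, 229, 0]) cube([28, 28, 380]);
  translate([321, 229, 0]) cube([28, 28, 380]);
}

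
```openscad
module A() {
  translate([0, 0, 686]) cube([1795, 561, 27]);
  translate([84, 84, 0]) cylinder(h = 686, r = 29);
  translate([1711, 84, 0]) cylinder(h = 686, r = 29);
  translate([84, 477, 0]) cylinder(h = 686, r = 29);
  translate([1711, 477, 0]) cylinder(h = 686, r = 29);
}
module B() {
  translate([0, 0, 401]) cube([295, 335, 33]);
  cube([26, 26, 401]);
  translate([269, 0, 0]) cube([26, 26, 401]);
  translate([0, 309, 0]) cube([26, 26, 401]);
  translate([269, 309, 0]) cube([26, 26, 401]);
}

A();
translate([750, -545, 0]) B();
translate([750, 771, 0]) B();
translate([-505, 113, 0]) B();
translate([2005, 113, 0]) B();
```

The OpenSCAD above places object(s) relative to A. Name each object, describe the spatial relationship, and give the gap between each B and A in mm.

Each stool's nearest face is 210 mm from the table's bounding box.

A is a table. B is a stool. Four stools sit around the table at the −y, +y, −x, +x sides. The gap between each stool and the table is 210 mm.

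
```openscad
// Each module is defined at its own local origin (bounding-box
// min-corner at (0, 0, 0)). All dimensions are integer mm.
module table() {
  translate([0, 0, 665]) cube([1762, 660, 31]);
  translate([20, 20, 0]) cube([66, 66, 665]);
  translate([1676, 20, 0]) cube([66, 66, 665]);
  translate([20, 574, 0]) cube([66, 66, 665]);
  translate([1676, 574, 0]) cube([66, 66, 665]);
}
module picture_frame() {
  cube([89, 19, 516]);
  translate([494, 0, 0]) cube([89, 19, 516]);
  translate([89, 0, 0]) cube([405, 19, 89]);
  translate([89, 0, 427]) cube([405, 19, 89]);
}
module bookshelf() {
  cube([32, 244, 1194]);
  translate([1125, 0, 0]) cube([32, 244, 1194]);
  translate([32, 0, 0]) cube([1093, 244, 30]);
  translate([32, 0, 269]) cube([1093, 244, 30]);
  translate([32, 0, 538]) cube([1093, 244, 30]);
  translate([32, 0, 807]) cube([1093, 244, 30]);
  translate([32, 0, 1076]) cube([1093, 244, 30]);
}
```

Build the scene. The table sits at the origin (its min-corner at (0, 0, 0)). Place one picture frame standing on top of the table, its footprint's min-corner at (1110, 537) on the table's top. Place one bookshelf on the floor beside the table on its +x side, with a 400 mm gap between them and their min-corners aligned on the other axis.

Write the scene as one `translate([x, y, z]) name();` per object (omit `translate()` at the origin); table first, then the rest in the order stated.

table();
translate([1110, 537, 696]) picture_frame();
translate([2162, 0, 0]) bookshelf();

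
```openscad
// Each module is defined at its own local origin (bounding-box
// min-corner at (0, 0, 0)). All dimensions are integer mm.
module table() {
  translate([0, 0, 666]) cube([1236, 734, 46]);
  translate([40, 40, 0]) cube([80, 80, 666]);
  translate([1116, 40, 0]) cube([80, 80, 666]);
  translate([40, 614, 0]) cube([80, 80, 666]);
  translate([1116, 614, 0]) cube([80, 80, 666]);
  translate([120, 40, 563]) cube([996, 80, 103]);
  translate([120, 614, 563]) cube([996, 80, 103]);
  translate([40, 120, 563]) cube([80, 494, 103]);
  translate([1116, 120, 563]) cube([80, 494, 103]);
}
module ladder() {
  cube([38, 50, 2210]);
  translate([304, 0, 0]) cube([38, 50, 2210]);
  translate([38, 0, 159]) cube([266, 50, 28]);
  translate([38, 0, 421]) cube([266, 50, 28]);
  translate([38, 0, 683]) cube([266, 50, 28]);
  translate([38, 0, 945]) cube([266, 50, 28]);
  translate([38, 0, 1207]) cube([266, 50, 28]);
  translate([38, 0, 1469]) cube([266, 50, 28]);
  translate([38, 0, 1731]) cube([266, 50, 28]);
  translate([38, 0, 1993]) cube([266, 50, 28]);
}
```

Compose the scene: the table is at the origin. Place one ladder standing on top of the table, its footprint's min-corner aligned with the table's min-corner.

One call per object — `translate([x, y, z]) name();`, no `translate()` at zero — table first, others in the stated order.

table();
translate([0, 0, 712]) ladder();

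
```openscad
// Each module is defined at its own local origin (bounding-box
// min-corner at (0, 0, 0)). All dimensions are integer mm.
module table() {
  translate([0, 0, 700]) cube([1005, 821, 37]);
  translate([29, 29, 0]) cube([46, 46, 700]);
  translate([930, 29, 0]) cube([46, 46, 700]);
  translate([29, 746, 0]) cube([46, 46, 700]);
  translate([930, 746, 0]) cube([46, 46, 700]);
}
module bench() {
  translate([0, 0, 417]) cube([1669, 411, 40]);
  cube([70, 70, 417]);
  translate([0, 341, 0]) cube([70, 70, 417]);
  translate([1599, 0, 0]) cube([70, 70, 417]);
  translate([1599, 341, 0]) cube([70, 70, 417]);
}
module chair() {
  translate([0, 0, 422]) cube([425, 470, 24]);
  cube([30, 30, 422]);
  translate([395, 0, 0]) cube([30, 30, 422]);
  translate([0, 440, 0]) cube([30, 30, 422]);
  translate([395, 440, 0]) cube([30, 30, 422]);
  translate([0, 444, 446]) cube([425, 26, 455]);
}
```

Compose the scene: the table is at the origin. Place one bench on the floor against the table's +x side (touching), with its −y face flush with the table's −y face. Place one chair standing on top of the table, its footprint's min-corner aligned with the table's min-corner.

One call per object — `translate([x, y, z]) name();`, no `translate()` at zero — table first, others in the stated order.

table();
translate([1005, 0, 0]) bench();
translate([0, 0, 737]) chair();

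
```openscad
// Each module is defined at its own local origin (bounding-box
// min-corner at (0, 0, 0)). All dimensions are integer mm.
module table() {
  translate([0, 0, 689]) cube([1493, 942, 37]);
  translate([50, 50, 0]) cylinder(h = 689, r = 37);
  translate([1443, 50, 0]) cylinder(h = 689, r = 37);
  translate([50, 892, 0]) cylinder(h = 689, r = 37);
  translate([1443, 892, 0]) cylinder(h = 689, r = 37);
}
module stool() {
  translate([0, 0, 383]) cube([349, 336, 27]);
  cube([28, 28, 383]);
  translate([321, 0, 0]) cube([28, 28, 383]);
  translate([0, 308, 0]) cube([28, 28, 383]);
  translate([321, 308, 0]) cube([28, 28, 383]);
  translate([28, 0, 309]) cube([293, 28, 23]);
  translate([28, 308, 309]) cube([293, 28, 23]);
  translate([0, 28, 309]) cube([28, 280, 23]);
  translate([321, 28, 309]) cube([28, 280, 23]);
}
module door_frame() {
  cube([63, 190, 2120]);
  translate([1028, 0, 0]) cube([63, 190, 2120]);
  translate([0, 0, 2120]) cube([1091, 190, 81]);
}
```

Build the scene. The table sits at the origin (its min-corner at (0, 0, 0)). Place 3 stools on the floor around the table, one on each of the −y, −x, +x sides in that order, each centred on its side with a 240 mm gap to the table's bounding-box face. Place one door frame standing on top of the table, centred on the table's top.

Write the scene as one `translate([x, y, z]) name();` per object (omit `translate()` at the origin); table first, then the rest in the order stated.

table();
translate([572, -576, 0]) stool();
translate([-589, 303, 0]) stool();
translate([1733, 303, 0]) stool();
translate([201, 376, 726]) door_frame();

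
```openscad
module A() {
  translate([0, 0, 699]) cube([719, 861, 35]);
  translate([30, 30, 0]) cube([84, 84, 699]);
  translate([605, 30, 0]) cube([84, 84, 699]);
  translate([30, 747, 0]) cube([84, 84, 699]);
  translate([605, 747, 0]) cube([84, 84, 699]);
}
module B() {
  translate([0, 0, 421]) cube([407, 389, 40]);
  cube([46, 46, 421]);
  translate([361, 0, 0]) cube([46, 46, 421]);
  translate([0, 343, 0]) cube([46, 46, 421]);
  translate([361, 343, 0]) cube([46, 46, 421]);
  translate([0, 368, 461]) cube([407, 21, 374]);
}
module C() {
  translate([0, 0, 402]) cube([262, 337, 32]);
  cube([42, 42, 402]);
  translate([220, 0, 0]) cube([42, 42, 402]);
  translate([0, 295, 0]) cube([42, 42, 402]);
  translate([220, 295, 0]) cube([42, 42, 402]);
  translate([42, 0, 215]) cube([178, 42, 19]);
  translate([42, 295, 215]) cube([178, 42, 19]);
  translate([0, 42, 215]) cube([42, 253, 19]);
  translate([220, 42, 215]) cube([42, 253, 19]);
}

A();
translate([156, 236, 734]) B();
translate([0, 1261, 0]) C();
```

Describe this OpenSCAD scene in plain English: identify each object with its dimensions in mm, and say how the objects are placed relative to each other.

A is a table with a 719×861 mm rectangular top, 35 mm thick, top surface at z = 734 mm, supported by four 84×84 mm square legs, each inset 30 mm from the nearest pair of top edges, running from the floor.

B is a chair. The seat is a 407×389×40 mm slab with its top at z = 461 mm, on four 46×46 mm corner legs (flush with the seat edges, standing on z = 0). A flat backrest 21 mm thick, 374 mm tall, spans the full seat width and rises from the seat top along its +y edge, rear face flush with the rear of the seat.

C is a simple wooden stool: a rectangular seat 262 mm (x) by 337 mm (y), 32 mm thick, top face at z = 434 mm, on four square legs, each 42×42 mm in cross-section. The legs rest on z = 0, each flush with a corner of the seat. Four stretchers, 42 mm wide and 19 mm tall, connect adjacent legs with their undersides at z = 215 mm, each running between the inner faces of the legs it joins and aligned with the legs' outer faces on the other axis.

The chair is on top of the table, centred. The stool is on the floor beside the table on its +y side.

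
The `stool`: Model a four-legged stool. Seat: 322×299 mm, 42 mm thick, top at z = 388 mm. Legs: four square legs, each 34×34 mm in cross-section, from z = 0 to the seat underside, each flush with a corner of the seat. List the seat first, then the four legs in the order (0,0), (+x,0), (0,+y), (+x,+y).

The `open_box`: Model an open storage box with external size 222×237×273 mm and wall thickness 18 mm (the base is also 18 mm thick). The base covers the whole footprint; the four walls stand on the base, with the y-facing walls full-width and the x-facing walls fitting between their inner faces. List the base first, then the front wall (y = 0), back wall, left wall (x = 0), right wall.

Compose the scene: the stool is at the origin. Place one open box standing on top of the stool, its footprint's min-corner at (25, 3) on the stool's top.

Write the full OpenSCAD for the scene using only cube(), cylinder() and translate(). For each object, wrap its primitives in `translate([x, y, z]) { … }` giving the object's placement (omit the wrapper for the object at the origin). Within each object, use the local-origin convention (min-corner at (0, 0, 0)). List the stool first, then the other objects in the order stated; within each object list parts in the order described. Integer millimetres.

translate([0, 0, 346]) cube([322, 299, 42]);
cube([34, 34, 346]);
translate([288, 0, 0]) cube([34, 34, 346]);
translate([0, 265, 0]) cube([34, 34, 346]);
translate([288, 265, 0]) cube([34, 34, 346]);
translate([25, 3, 388]) {
  cube([222, 237, 18]);
  translate([0, 0, 18]) cube([222, 18, 255]);
  translate([0, 219, 18]) cube([222, 18, 255]);
  translate([0, 18, 18]) cube([18, 201, 255]);
  translate([204, 18, 18]) cube([18, 201, 255]);
}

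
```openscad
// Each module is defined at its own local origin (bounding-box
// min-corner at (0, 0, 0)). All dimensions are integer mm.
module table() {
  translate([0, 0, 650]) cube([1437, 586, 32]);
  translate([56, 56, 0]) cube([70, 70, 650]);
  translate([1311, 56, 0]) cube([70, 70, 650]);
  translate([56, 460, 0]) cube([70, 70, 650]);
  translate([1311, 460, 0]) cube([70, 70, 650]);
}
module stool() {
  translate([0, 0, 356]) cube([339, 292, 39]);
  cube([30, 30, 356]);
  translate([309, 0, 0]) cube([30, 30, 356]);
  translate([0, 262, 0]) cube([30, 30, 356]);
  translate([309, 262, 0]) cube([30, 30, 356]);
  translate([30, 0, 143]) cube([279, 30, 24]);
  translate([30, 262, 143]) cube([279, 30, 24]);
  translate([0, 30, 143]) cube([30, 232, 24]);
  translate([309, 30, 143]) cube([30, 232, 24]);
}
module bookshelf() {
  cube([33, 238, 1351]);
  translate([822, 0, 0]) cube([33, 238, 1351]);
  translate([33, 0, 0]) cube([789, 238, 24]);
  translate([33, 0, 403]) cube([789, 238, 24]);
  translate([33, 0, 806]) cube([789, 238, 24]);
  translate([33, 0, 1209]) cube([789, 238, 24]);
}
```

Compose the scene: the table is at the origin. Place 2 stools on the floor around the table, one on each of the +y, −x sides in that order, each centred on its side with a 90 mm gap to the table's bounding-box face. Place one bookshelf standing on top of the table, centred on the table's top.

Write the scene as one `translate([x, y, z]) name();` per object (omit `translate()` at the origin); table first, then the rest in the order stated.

table();
translate([549, 676, 0]) stool();
translate([-429, 147, 0]) stool();
translate([291, 174, 682]) bookshelf();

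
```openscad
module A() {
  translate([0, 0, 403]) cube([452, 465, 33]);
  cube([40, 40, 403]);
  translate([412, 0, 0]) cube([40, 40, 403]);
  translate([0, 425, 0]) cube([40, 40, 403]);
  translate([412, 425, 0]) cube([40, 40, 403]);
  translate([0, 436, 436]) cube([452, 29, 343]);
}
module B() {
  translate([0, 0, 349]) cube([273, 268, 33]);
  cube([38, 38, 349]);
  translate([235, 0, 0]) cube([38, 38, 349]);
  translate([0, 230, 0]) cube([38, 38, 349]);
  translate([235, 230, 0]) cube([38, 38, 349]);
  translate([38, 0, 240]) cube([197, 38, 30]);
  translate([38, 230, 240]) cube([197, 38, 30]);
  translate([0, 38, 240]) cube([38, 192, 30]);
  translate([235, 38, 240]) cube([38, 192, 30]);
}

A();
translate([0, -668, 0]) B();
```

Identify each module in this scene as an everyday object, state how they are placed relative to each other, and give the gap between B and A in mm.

A is a chair. B is a stool. The stool is on the floor beside the chair on its −y side. The gap between the stool and the chair is 400 mm.

The stool's nearest face is 400 mm from the chair's −y face.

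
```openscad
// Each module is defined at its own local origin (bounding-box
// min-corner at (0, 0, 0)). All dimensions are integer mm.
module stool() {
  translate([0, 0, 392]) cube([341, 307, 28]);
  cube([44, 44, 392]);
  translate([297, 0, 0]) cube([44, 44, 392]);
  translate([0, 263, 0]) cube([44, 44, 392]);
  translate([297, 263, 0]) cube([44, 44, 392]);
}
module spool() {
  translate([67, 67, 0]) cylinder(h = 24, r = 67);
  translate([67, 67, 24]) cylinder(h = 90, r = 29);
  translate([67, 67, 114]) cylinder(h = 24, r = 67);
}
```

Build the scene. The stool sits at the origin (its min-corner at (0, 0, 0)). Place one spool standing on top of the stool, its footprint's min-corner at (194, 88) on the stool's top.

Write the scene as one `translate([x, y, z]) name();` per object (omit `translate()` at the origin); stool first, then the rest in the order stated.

stool();
translate([194, 88, 420]) spool();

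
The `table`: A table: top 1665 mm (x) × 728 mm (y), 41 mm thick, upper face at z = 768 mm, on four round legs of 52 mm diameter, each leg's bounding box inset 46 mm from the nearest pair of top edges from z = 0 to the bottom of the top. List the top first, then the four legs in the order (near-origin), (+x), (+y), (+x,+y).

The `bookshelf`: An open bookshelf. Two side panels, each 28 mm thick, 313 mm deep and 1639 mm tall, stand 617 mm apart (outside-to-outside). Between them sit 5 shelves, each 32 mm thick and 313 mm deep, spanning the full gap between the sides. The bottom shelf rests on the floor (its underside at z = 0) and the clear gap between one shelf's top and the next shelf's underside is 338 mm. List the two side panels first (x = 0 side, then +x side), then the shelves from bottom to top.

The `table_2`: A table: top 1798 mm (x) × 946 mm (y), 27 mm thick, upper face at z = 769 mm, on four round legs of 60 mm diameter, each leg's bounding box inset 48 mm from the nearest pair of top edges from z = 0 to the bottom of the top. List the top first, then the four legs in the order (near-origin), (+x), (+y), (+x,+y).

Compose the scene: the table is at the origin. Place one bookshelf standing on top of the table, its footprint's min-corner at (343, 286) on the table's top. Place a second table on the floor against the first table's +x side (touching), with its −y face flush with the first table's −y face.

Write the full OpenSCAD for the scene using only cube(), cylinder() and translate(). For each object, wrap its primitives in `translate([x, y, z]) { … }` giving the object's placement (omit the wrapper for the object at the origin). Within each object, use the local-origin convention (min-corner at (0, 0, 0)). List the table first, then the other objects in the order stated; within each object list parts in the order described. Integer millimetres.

translate([0, 0, 727]) cube([1665, 728, 41]);
translate([72, 72, 0]) cylinder(h = 727, r = 26);
translate([1593, 72, 0]) cylinder(h = 727, r = 26);
translate([72, 656, 0]) cylinder(h = 727, r = 26);
translate([1593, 656, 0]) cylinder(h = 727, r = 26);
translate([343, 286, 768]) {
  cube([28, 313, 1639]);
  translate([589, 0, 0]) cube([28, 313, 1639]);
  translate([28, 0, 0]) cube([561, 313, 32]);
  translate([28, 0, 370]) cube([561, 313, 32]);
  translate([28, 0, 740]) cube([561, 313, 32]);
  translate([28, 0, 1110]) cube([561, 313, 32]);
  translate([28, 0, 1480]) cube([561, 313, 32]);
}
translate([1665, 0, 0]) {
  translate([0, 0, 742]) cube([1798, 946, 27]);
  translate([78, 78, 0]) cylinder(h = 742, r = 30);
  translate([1720, 78, 0]) cylinder(h = 742, r = 30);
  translate([78, 868, 0]) cylinder(h = 742, r = 30);
  translate([1720, 868, 0]) cylinder(h = 742, r = 30);
}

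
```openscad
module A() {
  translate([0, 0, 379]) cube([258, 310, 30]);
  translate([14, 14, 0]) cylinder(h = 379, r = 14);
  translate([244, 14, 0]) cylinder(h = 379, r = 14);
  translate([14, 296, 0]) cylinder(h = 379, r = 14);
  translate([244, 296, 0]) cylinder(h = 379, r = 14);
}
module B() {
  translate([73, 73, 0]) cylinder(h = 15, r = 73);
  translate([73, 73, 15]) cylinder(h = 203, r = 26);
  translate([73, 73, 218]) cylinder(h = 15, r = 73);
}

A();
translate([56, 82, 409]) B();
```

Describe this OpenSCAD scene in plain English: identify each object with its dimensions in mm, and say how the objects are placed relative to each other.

A is a simple wooden stool: a rectangular seat 258 mm (x) by 310 mm (y), 30 mm thick, top face at z = 409 mm, on four round legs, each 28 mm in diameter. The legs rest on z = 0, each leg's axis is inset half a diameter from the nearest pair of seat edges (so the leg's bounding box is flush with the corner).

B is a spool: two coaxial disc flanges of radius 73 mm and thickness 15 mm, joined by a core cylinder of radius 26 mm and height 203 mm. The lower flange rests on z = 0 and the three cylinders share a vertical axis.

The spool is on top of the stool, centred.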